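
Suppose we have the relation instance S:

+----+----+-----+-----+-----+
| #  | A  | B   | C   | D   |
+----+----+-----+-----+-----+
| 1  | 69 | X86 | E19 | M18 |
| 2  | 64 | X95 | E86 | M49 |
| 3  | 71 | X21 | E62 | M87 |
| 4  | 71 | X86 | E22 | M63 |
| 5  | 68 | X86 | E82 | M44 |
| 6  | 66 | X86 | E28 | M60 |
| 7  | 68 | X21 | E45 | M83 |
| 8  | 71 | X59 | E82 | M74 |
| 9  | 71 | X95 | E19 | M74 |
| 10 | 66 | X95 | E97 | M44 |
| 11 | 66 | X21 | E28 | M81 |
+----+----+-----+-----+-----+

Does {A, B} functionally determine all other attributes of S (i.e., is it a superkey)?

All 11 rows have distinct {A, B} values, so {A, B} → (all attributes) holds and {A, B} is a superkey.

Yes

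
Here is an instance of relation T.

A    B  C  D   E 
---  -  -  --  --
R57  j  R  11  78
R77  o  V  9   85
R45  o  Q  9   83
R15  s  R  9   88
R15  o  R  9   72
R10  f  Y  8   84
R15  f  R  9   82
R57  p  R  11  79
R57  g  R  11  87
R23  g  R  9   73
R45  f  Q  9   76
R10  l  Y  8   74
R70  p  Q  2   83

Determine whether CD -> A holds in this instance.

(C=R, D=11): 3 rows → A = R57, R57, R57 ✓
(C=V, D=9): 1 row → A = R77 ✓
(C=Q, D=9): 2 rows → A = R45, R45 ✓
(C=R, D=9): 4 rows → A takes values {R15, R23} — violation
(C=Y, D=8): 2 rows → A = R10, R10 ✓
(C=Q, D=2): 1 row → A = R70 ✓
Two rows agree on CD but differ on A, so CD -> A does not hold.

No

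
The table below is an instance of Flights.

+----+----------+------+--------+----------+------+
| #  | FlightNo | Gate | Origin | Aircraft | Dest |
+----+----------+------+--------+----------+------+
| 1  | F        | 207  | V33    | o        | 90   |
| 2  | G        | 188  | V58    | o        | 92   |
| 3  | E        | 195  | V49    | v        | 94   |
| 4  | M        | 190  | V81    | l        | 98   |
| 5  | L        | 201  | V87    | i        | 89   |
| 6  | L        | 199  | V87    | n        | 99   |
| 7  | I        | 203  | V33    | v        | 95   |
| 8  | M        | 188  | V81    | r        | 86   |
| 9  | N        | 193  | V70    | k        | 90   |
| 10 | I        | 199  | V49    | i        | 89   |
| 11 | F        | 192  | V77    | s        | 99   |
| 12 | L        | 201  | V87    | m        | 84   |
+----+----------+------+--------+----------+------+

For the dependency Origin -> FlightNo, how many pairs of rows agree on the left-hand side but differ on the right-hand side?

Origin=V33: violating pairs (1,7) — 1 pair.
Origin=V49: violating pairs (3,10) — 1 pair.
Origin=V81: all 2 rows agree on FlightNo — 0 pairs.
Origin=V87: all 3 rows agree on FlightNo — 0 pairs.

2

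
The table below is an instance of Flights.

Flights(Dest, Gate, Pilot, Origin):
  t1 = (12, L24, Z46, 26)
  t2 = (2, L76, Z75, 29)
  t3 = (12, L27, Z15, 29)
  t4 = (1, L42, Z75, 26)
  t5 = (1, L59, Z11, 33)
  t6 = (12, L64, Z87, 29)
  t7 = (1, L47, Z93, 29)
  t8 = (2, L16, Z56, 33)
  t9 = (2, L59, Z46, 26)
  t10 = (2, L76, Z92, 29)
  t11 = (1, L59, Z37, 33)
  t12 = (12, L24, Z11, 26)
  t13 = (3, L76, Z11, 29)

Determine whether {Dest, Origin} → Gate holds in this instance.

(Dest=12, Origin=26): rows 1, 12 → Gate = L24, L24 ✓
(Dest=2, Origin=29): rows 2, 10 → Gate = L76, L76 ✓
(Dest=12, Origin=29): rows 3, 6 → Gate takes values {L27, L64} — violation
(Dest=1, Origin=26): row 4 → Gate = L42 ✓
(Dest=1, Origin=33): rows 5, 11 → Gate = L59, L59 ✓
(Dest=1, Origin=29): row 7 → Gate = L47 ✓
(Dest=2, Origin=33): row 8 → Gate = L16 ✓
(Dest=2, Origin=26): row 9 → Gate = L59 ✓
(Dest=3, Origin=29): row 13 → Gate = L76 ✓
Two rows agree on {Dest, Origin} but differ on Gate, so {Dest, Origin} → Gate does not hold.

No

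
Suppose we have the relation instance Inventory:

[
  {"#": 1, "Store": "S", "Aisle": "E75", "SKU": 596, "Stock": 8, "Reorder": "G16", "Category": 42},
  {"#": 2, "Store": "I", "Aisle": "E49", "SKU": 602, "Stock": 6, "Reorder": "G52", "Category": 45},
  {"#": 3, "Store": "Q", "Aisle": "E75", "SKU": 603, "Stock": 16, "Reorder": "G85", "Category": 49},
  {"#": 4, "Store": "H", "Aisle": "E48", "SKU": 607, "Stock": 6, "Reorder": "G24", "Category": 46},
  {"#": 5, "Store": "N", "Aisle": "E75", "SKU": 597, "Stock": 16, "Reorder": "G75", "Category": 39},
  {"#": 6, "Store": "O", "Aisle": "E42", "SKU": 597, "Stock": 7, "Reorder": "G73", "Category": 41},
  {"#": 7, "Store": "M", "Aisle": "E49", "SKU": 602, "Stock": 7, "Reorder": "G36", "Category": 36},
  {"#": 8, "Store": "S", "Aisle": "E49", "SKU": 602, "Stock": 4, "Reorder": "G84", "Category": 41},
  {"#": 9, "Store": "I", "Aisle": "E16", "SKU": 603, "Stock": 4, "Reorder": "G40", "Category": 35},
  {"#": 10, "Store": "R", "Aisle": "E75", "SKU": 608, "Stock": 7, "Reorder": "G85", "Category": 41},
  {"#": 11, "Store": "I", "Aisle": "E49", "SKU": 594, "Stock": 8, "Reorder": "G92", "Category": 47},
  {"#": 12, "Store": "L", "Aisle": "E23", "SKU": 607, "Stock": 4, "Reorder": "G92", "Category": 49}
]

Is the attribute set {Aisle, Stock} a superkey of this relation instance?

Rows 3 and 5 have the same {Aisle, Stock} value (Aisle=E75, Stock=16) but are distinct tuples, so {Aisle, Stock} does not determine every attribute — not a superkey.

No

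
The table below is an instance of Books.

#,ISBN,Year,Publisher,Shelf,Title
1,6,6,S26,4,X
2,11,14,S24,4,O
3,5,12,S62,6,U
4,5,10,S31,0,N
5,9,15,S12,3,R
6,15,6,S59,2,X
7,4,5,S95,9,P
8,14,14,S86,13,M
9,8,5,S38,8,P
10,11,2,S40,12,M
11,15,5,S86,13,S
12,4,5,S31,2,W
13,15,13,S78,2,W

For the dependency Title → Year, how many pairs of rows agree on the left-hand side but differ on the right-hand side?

Title=X: all 2 rows agree on Year — 0 pairs.
Title=P: all 2 rows agree on Year — 0 pairs.
Title=M: violating pairs (8,10) — 1 pair.
Title=W: violating pairs (12,13) — 1 pair.

2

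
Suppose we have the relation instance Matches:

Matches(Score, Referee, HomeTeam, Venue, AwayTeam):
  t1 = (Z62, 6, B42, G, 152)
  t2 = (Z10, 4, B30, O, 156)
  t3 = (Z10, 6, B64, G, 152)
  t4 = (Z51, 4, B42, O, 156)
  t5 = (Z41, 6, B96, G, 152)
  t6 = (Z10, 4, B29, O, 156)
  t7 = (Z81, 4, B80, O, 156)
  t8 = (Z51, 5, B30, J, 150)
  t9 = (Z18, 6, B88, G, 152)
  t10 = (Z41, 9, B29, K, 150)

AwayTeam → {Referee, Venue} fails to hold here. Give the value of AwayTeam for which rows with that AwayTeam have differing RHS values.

AwayTeam=152: rows 1, 3, 5, 9 → {Referee,Venue} = (6, G), (6, G), (6, G), (6, G) ✓
AwayTeam=156: rows 2, 4, 6, 7 → {Referee,Venue} = (4, O), (4, O), (4, O), (4, O) ✓
AwayTeam=150: rows 8, 10 → {Referee,Venue} takes values {(5, J), (9, K)} — violation
The only AwayTeam value with inconsistent RHS is AwayTeam=150.

150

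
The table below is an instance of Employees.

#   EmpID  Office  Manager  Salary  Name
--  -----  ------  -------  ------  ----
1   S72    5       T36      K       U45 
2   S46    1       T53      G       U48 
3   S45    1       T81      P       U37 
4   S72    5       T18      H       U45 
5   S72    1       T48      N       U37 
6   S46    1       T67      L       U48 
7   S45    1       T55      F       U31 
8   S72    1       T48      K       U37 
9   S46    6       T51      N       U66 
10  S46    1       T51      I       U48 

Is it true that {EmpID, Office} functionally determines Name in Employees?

No

(EmpID=S72, Office=5): rows 1, 4 → Name = U45, U45 ✓
(EmpID=S46, Office=1): rows 2, 6, 10 → Name = U48, U48, U48 ✓
(EmpID=S45, Office=1): rows 3, 7 → Name takes values {U37, U31} — violation
(EmpID=S72, Office=1): rows 5, 8 → Name = U37, U37 ✓
(EmpID=S46, Office=6): row 9 → Name = U66 ✓
Two rows agree on {EmpID, Office} but differ on Name, so {EmpID, Office} → Name does not hold.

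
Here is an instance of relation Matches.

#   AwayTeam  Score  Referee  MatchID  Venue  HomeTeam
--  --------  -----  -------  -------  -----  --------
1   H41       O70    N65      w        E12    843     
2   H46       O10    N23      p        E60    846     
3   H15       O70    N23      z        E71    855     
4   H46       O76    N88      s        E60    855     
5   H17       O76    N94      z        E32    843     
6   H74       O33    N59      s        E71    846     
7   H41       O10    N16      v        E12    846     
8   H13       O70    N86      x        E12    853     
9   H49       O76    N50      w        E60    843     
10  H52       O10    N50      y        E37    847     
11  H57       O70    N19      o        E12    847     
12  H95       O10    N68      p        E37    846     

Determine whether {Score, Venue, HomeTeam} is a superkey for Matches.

All 12 rows have distinct {Score, Venue, HomeTeam} values, so {Score, Venue, HomeTeam} → (all attributes) holds and {Score, Venue, HomeTeam} is a superkey.

Yes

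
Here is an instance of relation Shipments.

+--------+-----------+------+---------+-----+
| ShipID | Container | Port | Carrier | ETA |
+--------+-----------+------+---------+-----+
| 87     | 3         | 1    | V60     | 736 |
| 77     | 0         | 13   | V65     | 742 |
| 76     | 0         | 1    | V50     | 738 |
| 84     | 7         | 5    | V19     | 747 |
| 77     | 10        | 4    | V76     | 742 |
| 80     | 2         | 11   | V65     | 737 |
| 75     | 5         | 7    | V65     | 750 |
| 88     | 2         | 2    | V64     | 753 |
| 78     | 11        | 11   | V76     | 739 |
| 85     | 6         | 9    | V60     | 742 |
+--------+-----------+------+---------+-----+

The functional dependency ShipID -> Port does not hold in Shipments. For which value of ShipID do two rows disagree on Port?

77

ShipID=87: 1 row → Port = 1 ✓
ShipID=77: 2 rows → Port takes values {13, 4} — violation
ShipID=76: 1 row → Port = 1 ✓
ShipID=84: 1 row → Port = 5 ✓
ShipID=80: 1 row → Port = 11 ✓
ShipID=75: 1 row → Port = 7 ✓
ShipID=88: 1 row → Port = 2 ✓
ShipID=78: 1 row → Port = 11 ✓
ShipID=85: 1 row → Port = 9 ✓
The only ShipID value with inconsistent Port is ShipID=77.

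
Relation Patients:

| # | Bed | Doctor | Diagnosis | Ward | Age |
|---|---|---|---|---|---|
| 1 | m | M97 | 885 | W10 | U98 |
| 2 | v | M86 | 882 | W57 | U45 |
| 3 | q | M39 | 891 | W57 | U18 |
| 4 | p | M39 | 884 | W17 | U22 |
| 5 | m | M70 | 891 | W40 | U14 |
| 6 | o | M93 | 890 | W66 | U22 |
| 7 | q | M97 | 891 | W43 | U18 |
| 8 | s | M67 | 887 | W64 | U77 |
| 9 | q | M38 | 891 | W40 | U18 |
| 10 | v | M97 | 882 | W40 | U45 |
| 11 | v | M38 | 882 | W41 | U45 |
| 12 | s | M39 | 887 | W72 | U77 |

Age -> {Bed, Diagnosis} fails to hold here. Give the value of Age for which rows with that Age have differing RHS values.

U22

Age=U98: row 1 → {Bed,Diagnosis} = (m, 885) ✓
Age=U45: rows 2, 10, 11 → {Bed,Diagnosis} = (v, 882), (v, 882), (v, 882) ✓
Age=U18: rows 3, 7, 9 → {Bed,Diagnosis} = (q, 891), (q, 891), (q, 891) ✓
Age=U22: rows 4, 6 → {Bed,Diagnosis} takes values {(p, 884), (o, 890)} — violation
Age=U14: row 5 → {Bed,Diagnosis} = (m, 891) ✓
Age=U77: rows 8, 12 → {Bed,Diagnosis} = (s, 887), (s, 887) ✓
The only Age value with inconsistent RHS is Age=U22.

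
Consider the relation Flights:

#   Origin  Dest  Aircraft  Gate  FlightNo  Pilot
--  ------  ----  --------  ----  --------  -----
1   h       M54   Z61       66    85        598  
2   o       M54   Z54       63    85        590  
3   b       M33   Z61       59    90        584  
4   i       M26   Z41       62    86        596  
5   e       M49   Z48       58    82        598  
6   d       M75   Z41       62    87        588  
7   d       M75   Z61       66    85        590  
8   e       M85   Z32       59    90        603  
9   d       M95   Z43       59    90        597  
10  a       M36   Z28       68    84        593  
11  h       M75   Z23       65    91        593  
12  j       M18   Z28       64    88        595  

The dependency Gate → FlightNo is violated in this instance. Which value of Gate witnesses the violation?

62

Gate=66: rows 1, 7 → FlightNo = 85, 85 ✓
Gate=63: row 2 → FlightNo = 85 ✓
Gate=59: rows 3, 8, 9 → FlightNo = 90, 90, 90 ✓
Gate=62: rows 4, 6 → FlightNo takes values {86, 87} — violation
Gate=58: row 5 → FlightNo = 82 ✓
Gate=68: row 10 → FlightNo = 84 ✓
Gate=65: row 11 → FlightNo = 91 ✓
Gate=64: row 12 → FlightNo = 88 ✓
The only Gate value with inconsistent FlightNo is Gate=62.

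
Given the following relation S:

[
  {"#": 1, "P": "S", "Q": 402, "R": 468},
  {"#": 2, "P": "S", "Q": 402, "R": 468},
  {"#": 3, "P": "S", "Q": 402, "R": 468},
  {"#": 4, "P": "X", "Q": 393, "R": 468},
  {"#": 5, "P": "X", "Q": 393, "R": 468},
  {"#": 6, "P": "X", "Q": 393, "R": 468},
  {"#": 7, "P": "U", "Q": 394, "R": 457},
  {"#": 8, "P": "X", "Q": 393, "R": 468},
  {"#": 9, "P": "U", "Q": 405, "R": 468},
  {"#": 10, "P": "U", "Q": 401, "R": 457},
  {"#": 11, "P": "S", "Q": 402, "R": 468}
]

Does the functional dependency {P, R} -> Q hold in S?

No

(P=S, R=468): rows 1, 2, 3, 11 → Q = 402, 402, 402, 402 ✓
(P=X, R=468): rows 4, 5, 6, 8 → Q = 393, 393, 393, 393 ✓
(P=U, R=457): rows 7, 10 → Q takes values {394, 401} — violation
(P=U, R=468): row 9 → Q = 405 ✓
Two rows agree on {P, R} but differ on Q, so {P, R} -> Q does not hold.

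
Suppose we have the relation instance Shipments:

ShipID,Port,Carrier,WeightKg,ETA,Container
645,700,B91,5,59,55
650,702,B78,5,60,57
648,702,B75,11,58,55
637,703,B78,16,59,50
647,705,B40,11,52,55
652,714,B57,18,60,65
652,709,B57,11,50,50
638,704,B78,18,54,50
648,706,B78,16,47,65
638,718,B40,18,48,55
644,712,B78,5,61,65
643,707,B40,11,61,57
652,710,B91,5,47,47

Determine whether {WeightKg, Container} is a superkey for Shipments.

No

Two distinct rows share (WeightKg=11, Container=55), so {WeightKg, Container} does not determine every attribute — not a superkey.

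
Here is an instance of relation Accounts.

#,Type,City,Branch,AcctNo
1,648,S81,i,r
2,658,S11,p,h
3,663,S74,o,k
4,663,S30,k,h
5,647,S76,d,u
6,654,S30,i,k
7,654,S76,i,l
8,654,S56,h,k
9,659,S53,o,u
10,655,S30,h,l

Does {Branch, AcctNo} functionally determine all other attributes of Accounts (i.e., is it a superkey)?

All 10 rows have distinct {Branch, AcctNo} values, so {Branch, AcctNo} → (all attributes) holds and {Branch, AcctNo} is a superkey.

Yes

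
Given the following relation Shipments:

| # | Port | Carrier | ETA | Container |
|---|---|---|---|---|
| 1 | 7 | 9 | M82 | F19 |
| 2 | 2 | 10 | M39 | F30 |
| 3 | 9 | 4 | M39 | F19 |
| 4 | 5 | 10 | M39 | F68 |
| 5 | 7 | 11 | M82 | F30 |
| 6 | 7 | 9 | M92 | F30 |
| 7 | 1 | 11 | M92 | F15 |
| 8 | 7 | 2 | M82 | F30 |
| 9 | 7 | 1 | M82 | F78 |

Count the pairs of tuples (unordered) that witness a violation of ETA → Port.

ETA=M82: all 4 rows agree on Port — 0 pairs.
ETA=M39: violating pairs (2,3), (2,4), (3,4) — 3 pairs.
ETA=M92: violating pairs (6,7) — 1 pair.

4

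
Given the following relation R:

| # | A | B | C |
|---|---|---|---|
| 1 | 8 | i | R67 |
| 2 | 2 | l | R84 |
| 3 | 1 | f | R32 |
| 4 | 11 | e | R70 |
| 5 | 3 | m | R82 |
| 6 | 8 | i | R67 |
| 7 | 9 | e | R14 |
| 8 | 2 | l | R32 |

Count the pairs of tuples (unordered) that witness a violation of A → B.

0

A=8: all 2 rows agree on B — 0 pairs.
A=2: all 2 rows agree on B — 0 pairs.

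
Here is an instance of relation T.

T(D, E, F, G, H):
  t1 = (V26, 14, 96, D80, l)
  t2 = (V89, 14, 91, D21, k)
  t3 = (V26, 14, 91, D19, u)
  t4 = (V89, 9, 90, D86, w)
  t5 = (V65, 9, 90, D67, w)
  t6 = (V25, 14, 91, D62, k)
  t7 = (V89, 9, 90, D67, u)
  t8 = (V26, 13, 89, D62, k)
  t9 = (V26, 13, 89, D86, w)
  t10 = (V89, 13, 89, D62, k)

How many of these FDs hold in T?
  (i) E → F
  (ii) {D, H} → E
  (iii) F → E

(i) E → F: E=14: rows 1, 2, 3, 6 → F takes values {96, 91} — violation — fails.
(ii) {D, H} → E: (D=V89, H=k): rows 2, 10 → E takes values {14, 13} — violation — fails.
(iii) F → E: every LHS value maps to a single RHS value — holds.
1 of the 3 dependencies holds.

1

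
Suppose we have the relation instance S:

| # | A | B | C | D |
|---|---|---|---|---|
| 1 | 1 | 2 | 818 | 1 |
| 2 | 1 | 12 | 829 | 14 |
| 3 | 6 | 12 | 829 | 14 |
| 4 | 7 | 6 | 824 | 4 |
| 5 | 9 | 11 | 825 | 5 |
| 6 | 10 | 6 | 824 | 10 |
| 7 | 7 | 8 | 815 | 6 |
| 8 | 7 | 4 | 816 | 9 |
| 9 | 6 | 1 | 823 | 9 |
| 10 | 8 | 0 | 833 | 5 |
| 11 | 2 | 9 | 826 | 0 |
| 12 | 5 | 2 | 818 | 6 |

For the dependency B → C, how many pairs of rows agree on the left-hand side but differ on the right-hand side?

B=2: all 2 rows agree on C — 0 pairs.
B=12: all 2 rows agree on C — 0 pairs.
B=6: all 2 rows agree on C — 0 pairs.

0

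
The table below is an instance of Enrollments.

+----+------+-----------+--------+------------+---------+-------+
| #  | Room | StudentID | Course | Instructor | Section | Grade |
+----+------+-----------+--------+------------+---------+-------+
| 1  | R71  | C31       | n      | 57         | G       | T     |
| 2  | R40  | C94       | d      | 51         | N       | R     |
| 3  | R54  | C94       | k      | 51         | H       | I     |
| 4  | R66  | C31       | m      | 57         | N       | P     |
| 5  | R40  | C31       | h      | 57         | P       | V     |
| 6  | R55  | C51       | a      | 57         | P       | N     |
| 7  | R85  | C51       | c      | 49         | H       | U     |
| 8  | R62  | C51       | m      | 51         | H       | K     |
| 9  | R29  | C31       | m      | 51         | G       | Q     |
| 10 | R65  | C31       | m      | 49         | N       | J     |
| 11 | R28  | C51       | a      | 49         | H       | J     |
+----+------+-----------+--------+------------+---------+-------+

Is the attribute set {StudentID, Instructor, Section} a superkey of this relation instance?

No

Rows 7 and 11 have the same {StudentID, Instructor, Section} value (StudentID=C51, Instructor=49, Section=H) but are distinct tuples, so {StudentID, Instructor, Section} does not determine every attribute — not a superkey.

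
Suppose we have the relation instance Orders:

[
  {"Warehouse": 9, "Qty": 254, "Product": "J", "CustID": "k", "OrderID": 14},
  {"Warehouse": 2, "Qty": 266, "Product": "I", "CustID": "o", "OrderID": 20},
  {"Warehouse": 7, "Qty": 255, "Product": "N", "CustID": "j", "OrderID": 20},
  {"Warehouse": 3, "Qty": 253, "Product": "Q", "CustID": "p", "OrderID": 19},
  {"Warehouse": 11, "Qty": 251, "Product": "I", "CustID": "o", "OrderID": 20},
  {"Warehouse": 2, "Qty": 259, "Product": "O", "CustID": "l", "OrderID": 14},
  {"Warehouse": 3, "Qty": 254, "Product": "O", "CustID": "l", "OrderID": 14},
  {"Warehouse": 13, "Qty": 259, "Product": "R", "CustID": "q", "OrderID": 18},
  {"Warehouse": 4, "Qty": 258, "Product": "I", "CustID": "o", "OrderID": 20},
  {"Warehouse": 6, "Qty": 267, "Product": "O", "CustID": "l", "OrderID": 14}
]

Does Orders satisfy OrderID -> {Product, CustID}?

No

OrderID=14: 4 rows → {Product,CustID} takes values {(J, k), (O, l)} — violation
OrderID=20: 4 rows → {Product,CustID} takes values {(I, o), (N, j)} — violation
OrderID=19: 1 row → {Product,CustID} = (Q, p) ✓
OrderID=18: 1 row → {Product,CustID} = (R, q) ✓
Two rows agree on OrderID but differ on {Product, CustID}, so OrderID -> {Product, CustID} does not hold.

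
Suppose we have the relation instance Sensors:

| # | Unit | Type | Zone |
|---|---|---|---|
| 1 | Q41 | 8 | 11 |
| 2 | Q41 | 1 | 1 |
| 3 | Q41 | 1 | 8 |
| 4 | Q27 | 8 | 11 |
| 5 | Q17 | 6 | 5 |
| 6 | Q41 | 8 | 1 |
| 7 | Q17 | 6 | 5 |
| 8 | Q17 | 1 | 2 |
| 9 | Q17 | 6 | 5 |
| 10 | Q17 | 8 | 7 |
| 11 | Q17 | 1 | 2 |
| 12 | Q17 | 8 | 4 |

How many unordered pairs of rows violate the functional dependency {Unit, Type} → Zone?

(Unit=Q41, Type=8): violating pairs (1,6) — 1 pair.
(Unit=Q41, Type=1): violating pairs (2,3) — 1 pair.
(Unit=Q17, Type=6): all 3 rows agree on Zone — 0 pairs.
(Unit=Q17, Type=1): all 2 rows agree on Zone — 0 pairs.
(Unit=Q17, Type=8): violating pairs (10,12) — 1 pair.

3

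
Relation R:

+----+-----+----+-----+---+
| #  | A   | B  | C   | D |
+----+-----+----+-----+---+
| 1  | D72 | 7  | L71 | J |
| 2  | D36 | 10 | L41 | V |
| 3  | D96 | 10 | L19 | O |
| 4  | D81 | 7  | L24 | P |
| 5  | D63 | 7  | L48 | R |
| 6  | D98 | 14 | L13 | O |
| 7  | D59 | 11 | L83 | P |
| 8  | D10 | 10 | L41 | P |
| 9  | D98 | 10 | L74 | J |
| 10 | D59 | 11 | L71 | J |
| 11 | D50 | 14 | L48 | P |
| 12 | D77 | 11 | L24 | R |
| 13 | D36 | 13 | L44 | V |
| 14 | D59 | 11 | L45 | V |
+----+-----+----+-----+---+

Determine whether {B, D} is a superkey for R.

Yes

All 14 rows have distinct {B, D} values, so {B, D} → (all attributes) holds and {B, D} is a superkey.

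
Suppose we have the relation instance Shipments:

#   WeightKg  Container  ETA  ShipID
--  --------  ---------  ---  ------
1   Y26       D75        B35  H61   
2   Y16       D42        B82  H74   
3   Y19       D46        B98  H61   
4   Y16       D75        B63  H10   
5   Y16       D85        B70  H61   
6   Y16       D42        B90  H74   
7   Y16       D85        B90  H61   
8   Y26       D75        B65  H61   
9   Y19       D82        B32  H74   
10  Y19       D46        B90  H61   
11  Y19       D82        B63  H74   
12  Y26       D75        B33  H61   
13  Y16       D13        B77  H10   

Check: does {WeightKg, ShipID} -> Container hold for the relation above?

No

(WeightKg=Y26, ShipID=H61): rows 1, 8, 12 → Container = D75, D75, D75 ✓
(WeightKg=Y16, ShipID=H74): rows 2, 6 → Container = D42, D42 ✓
(WeightKg=Y19, ShipID=H61): rows 3, 10 → Container = D46, D46 ✓
(WeightKg=Y16, ShipID=H10): rows 4, 13 → Container takes values {D75, D13} — violation
(WeightKg=Y16, ShipID=H61): rows 5, 7 → Container = D85, D85 ✓
(WeightKg=Y19, ShipID=H74): rows 9, 11 → Container = D82, D82 ✓
Two rows agree on {WeightKg, ShipID} but differ on Container, so {WeightKg, ShipID} -> Container does not hold.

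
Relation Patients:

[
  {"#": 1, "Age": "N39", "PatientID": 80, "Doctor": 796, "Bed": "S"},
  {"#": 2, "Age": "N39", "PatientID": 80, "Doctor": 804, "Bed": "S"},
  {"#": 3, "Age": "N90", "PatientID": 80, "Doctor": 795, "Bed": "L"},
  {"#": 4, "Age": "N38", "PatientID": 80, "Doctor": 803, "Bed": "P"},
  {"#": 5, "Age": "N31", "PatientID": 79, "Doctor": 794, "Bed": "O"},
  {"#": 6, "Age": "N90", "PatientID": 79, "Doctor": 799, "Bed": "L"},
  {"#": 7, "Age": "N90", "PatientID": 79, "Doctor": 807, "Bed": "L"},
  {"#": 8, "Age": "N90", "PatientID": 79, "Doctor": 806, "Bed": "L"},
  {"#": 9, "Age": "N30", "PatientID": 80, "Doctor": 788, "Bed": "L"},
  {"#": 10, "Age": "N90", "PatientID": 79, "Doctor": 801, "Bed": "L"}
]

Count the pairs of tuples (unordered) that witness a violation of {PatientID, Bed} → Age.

(PatientID=80, Bed=S): all 2 rows agree on Age — 0 pairs.
(PatientID=80, Bed=L): violating pairs (3,9) — 1 pair.
(PatientID=79, Bed=L): all 4 rows agree on Age — 0 pairs.

1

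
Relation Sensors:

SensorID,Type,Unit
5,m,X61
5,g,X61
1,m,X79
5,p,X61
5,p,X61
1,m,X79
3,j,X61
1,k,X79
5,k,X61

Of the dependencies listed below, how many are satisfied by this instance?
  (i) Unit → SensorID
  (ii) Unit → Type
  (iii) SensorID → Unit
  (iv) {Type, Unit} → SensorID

(i) Unit → SensorID: Unit=X61: 6 rows → SensorID takes values {5, 3} — violation — fails.
(ii) Unit → Type: Unit=X61: 6 rows → Type takes values {m, g, p, j, k} — violation; Unit=X79: 3 rows → Type takes values {m, k} — violation — fails.
(iii) SensorID → Unit: every LHS value maps to a single RHS value — holds.
(iv) {Type, Unit} → SensorID: every LHS value maps to a single RHS value — holds.
2 of the 4 dependencies hold.

2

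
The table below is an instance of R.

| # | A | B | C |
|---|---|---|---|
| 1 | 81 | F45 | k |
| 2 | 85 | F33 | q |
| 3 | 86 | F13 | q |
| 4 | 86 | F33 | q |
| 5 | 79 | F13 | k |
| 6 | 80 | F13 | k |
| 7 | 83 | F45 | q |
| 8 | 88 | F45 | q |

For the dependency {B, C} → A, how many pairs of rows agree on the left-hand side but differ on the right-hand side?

3

(B=F33, C=q): violating pairs (2,4) — 1 pair.
(B=F13, C=k): violating pairs (5,6) — 1 pair.
(B=F45, C=q): violating pairs (7,8) — 1 pair.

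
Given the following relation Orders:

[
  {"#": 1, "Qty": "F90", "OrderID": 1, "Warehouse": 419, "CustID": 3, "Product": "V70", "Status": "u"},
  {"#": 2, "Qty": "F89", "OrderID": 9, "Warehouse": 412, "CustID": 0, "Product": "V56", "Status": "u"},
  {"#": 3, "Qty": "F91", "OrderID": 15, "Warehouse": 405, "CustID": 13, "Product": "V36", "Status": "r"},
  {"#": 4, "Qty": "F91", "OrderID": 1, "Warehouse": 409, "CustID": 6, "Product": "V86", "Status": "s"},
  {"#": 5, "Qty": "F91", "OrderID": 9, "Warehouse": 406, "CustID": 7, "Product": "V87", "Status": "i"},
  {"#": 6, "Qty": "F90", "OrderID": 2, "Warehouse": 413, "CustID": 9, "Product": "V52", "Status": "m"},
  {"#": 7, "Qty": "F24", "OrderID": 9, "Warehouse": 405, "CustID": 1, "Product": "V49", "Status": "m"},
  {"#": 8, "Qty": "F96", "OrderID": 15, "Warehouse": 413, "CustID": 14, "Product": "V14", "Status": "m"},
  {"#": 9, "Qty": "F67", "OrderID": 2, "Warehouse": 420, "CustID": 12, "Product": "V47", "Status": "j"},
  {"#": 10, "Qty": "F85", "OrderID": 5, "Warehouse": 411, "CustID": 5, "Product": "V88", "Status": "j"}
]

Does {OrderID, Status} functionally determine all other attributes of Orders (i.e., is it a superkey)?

All 10 rows have distinct {OrderID, Status} values, so {OrderID, Status} → (all attributes) holds and {OrderID, Status} is a superkey.

Yes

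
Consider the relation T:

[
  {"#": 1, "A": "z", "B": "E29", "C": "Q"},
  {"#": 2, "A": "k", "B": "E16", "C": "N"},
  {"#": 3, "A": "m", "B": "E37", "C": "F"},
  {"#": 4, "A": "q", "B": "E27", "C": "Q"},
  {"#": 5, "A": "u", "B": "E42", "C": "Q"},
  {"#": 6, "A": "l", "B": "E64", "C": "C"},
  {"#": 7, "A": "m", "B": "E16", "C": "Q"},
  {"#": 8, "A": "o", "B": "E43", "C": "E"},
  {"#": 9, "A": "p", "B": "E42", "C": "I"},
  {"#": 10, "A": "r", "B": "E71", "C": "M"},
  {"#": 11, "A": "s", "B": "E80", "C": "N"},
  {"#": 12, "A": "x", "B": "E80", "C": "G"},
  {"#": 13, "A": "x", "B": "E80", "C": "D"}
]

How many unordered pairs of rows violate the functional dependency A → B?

A=m: violating pairs (3,7) — 1 pair.
A=x: all 2 rows agree on B — 0 pairs.

1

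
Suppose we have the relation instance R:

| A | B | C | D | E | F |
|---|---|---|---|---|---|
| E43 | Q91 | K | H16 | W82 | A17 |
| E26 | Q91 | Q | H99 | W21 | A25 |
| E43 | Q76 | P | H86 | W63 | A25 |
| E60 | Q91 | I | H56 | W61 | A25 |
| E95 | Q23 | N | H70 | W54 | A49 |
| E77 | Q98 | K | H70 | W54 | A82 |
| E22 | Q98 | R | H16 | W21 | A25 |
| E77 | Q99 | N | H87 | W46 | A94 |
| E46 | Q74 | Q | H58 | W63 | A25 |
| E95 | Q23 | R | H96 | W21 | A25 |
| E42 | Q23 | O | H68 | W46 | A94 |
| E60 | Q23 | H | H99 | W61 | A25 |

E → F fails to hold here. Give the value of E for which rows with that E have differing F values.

W54

E=W82: 1 row → F = A17 ✓
E=W21: 3 rows → F = A25, A25, A25 ✓
E=W63: 2 rows → F = A25, A25 ✓
E=W61: 2 rows → F = A25, A25 ✓
E=W54: 2 rows → F takes values {A49, A82} — violation
E=W46: 2 rows → F = A94, A94 ✓
The only E value with inconsistent F is E=W54.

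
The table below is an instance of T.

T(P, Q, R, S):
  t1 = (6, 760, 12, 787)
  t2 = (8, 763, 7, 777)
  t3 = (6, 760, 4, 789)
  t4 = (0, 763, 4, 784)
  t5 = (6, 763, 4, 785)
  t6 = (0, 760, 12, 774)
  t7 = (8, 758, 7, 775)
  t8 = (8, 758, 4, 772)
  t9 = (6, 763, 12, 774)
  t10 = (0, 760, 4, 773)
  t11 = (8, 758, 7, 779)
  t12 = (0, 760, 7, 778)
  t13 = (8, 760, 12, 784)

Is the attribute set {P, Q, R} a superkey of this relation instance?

No

Rows 7 and 11 have the same {P, Q, R} value (P=8, Q=758, R=7) but are distinct tuples, so {P, Q, R} does not determine every attribute — not a superkey.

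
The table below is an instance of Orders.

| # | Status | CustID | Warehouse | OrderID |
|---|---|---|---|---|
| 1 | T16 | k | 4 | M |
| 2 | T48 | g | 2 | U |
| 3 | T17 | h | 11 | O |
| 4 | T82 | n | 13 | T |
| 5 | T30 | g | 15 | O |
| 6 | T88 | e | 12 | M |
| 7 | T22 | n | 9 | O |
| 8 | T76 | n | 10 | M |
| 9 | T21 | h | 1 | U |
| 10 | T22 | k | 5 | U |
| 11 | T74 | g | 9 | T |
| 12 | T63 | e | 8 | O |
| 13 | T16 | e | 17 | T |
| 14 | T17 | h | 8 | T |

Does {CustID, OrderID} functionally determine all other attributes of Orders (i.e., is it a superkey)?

Yes

All 14 rows have distinct {CustID, OrderID} values, so {CustID, OrderID} → (all attributes) holds and {CustID, OrderID} is a superkey.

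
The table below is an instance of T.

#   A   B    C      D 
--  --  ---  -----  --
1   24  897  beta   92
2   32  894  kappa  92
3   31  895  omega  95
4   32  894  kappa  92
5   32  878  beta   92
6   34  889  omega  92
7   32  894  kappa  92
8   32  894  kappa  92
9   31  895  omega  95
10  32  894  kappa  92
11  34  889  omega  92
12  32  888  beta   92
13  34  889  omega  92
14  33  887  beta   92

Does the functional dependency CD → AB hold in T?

No

(C=beta, D=92): rows 1, 5, 12, 14 → {A,B} takes values {(24, 897), (32, 878), (32, 888), (33, 887)} — violation
(C=kappa, D=92): rows 2, 4, 7, 8, 10 → {A,B} = (32, 894), (32, 894), (32, 894), (32, 894), (32, 894) ✓
(C=omega, D=95): rows 3, 9 → {A,B} = (31, 895), (31, 895) ✓
(C=omega, D=92): rows 6, 11, 13 → {A,B} = (34, 889), (34, 889), (34, 889) ✓
Two rows agree on CD but differ on AB, so CD → AB does not hold.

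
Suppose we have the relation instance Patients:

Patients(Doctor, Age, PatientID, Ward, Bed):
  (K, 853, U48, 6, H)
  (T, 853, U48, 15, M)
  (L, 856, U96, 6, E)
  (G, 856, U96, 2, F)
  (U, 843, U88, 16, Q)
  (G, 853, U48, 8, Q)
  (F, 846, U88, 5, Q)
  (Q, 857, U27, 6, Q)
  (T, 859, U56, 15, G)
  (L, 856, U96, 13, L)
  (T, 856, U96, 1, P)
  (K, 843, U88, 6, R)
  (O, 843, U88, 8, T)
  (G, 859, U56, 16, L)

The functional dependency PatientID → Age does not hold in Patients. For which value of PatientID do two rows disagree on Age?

PatientID=U48: 3 rows → Age = 853, 853, 853 ✓
PatientID=U96: 4 rows → Age = 856, 856, 856, 856 ✓
PatientID=U88: 4 rows → Age takes values {843, 846} — violation
PatientID=U27: 1 row → Age = 857 ✓
PatientID=U56: 2 rows → Age = 859, 859 ✓
The only PatientID value with inconsistent Age is PatientID=U88.

U88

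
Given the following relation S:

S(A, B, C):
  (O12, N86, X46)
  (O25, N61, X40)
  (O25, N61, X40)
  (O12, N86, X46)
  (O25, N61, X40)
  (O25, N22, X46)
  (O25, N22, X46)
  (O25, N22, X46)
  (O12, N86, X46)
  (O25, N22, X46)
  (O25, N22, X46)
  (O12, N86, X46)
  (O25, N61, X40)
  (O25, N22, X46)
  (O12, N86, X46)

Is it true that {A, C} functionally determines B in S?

(A=O12, C=X46): 5 rows → B = N86, N86, N86, N86, N86 ✓
(A=O25, C=X40): 4 rows → B = N61, N61, N61, N61 ✓
(A=O25, C=X46): 6 rows → B = N22, N22, N22, N22, N22, N22 ✓
Every {A, C} value is associated with a single B value, so {A, C} -> B holds.

Yes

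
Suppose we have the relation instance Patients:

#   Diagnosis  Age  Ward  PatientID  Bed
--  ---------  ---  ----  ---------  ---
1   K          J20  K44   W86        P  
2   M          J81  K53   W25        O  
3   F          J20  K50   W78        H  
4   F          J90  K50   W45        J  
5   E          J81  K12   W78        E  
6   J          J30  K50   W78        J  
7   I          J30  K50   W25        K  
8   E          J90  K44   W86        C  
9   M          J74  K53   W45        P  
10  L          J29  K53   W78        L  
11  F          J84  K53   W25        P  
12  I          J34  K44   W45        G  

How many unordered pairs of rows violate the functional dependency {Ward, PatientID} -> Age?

(Ward=K44, PatientID=W86): violating pairs (1,8) — 1 pair.
(Ward=K53, PatientID=W25): violating pairs (2,11) — 1 pair.
(Ward=K50, PatientID=W78): violating pairs (3,6) — 1 pair.

3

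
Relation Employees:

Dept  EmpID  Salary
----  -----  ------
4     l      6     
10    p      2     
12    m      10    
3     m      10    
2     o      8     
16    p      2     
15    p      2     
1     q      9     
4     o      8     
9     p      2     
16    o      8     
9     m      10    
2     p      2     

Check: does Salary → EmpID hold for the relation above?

Salary=6: 1 row → EmpID = l ✓
Salary=2: 5 rows → EmpID = p, p, p, p, p ✓
Salary=10: 3 rows → EmpID = m, m, m ✓
Salary=8: 3 rows → EmpID = o, o, o ✓
Salary=9: 1 row → EmpID = q ✓
Every Salary value is associated with a single EmpID value, so Salary → EmpID holds.

Yes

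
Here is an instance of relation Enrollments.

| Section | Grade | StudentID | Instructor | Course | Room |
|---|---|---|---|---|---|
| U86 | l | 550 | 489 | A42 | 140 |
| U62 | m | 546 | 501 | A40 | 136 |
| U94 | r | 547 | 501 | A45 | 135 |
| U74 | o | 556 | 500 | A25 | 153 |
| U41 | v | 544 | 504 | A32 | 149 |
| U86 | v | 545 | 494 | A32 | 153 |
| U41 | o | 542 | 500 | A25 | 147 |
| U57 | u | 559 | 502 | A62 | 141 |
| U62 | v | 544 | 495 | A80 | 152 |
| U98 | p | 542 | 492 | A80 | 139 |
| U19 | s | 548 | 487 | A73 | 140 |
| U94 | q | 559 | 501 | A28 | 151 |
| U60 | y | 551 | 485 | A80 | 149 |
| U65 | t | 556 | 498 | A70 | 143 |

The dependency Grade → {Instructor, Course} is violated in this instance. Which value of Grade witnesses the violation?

Grade=l: 1 row → {Instructor,Course} = (489, A42) ✓
Grade=m: 1 row → {Instructor,Course} = (501, A40) ✓
Grade=r: 1 row → {Instructor,Course} = (501, A45) ✓
Grade=o: 2 rows → {Instructor,Course} = (500, A25), (500, A25) ✓
Grade=v: 3 rows → {Instructor,Course} takes values {(504, A32), (494, A32), (495, A80)} — violation
Grade=u: 1 row → {Instructor,Course} = (502, A62) ✓
Grade=p: 1 row → {Instructor,Course} = (492, A80) ✓
Grade=s: 1 row → {Instructor,Course} = (487, A73) ✓
Grade=q: 1 row → {Instructor,Course} = (501, A28) ✓
Grade=y: 1 row → {Instructor,Course} = (485, A80) ✓
Grade=t: 1 row → {Instructor,Course} = (498, A70) ✓
The only Grade value with inconsistent RHS is Grade=v.

v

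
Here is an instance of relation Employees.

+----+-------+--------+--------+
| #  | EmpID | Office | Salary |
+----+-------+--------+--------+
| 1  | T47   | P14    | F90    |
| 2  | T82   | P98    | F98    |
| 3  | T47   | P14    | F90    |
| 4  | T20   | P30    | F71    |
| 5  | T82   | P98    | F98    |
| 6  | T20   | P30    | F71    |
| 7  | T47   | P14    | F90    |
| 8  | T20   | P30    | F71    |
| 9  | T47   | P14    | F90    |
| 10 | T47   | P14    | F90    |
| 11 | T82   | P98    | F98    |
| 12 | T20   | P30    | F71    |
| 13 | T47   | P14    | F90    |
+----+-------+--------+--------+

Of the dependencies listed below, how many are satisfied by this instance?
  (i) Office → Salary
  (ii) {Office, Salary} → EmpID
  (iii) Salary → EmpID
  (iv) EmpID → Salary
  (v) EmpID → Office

5

(i) Office → Salary: every LHS value maps to a single RHS value — holds.
(ii) {Office, Salary} → EmpID: every LHS value maps to a single RHS value — holds.
(iii) Salary → EmpID: every LHS value maps to a single RHS value — holds.
(iv) EmpID → Salary: every LHS value maps to a single RHS value — holds.
(v) EmpID → Office: every LHS value maps to a single RHS value — holds.
5 of the 5 dependencies hold.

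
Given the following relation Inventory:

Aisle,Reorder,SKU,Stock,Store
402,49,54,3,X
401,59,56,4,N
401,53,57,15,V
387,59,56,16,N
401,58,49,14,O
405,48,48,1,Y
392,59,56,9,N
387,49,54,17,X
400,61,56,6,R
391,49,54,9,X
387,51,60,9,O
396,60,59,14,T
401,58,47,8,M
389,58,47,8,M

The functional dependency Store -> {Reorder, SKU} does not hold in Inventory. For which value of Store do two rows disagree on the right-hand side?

O

Store=X: 3 rows → {Reorder,SKU} = (49, 54), (49, 54), (49, 54) ✓
Store=N: 3 rows → {Reorder,SKU} = (59, 56), (59, 56), (59, 56) ✓
Store=V: 1 row → {Reorder,SKU} = (53, 57) ✓
Store=O: 2 rows → {Reorder,SKU} takes values {(58, 49), (51, 60)} — violation
Store=Y: 1 row → {Reorder,SKU} = (48, 48) ✓
Store=R: 1 row → {Reorder,SKU} = (61, 56) ✓
Store=T: 1 row → {Reorder,SKU} = (60, 59) ✓
Store=M: 2 rows → {Reorder,SKU} = (58, 47), (58, 47) ✓
The only Store value with inconsistent RHS is Store=O.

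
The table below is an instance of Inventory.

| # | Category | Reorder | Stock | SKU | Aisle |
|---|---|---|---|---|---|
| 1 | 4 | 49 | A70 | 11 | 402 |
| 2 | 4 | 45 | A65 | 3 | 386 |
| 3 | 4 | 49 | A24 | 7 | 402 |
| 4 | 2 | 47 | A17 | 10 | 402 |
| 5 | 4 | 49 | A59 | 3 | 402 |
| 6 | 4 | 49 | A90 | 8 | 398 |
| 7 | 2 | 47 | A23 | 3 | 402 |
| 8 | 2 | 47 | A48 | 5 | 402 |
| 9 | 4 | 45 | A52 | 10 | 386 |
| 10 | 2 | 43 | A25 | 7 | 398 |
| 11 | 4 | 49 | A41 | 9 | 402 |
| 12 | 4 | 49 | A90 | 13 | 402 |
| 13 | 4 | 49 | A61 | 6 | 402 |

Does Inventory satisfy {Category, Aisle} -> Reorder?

(Category=4, Aisle=402): rows 1, 3, 5, 11, 12, 13 → Reorder = 49, 49, 49, 49, 49, 49 ✓
(Category=4, Aisle=386): rows 2, 9 → Reorder = 45, 45 ✓
(Category=2, Aisle=402): rows 4, 7, 8 → Reorder = 47, 47, 47 ✓
(Category=4, Aisle=398): row 6 → Reorder = 49 ✓
(Category=2, Aisle=398): row 10 → Reorder = 43 ✓
Every {Category, Aisle} value is associated with a single Reorder value, so {Category, Aisle} -> Reorder holds.

Yes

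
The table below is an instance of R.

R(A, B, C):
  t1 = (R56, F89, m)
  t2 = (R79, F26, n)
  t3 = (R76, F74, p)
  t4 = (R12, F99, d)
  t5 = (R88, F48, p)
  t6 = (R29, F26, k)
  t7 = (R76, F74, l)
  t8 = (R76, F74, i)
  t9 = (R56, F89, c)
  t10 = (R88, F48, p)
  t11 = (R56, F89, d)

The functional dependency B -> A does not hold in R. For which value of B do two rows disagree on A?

B=F89: rows 1, 9, 11 → A = R56, R56, R56 ✓
B=F26: rows 2, 6 → A takes values {R79, R29} — violation
B=F74: rows 3, 7, 8 → A = R76, R76, R76 ✓
B=F99: row 4 → A = R12 ✓
B=F48: rows 5, 10 → A = R88, R88 ✓
The only B value with inconsistent A is B=F26.

F26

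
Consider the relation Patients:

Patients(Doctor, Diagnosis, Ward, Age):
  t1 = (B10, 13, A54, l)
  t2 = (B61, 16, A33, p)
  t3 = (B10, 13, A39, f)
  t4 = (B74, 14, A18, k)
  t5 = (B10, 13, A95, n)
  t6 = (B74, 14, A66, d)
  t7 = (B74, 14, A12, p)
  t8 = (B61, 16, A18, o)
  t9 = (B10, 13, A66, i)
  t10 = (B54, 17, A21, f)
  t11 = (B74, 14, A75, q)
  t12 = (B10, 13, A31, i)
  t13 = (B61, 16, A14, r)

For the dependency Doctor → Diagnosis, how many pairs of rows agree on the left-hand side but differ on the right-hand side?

0

Doctor=B10: all 5 rows agree on Diagnosis — 0 pairs.
Doctor=B61: all 3 rows agree on Diagnosis — 0 pairs.
Doctor=B74: all 4 rows agree on Diagnosis — 0 pairs.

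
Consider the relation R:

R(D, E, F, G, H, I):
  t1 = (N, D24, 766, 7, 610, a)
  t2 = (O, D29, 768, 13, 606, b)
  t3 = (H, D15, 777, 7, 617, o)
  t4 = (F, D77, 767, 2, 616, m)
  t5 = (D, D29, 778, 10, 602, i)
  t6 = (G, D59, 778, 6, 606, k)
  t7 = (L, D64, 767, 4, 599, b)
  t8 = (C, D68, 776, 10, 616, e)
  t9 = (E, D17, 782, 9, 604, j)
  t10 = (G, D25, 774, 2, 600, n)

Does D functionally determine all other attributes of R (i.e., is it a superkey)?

Rows 6 and 10 have the same D value D=G but are distinct tuples, so D does not determine every attribute — not a superkey.

No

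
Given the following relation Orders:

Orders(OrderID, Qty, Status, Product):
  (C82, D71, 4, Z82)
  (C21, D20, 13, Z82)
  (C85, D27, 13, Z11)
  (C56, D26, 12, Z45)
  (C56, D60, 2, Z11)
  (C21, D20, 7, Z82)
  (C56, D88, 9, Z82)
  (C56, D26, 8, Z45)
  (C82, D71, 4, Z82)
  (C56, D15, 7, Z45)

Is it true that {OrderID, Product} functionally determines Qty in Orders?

No

(OrderID=C82, Product=Z82): 2 rows → Qty = D71, D71 ✓
(OrderID=C21, Product=Z82): 2 rows → Qty = D20, D20 ✓
(OrderID=C85, Product=Z11): 1 row → Qty = D27 ✓
(OrderID=C56, Product=Z45): 3 rows → Qty takes values {D26, D15} — violation
(OrderID=C56, Product=Z11): 1 row → Qty = D60 ✓
(OrderID=C56, Product=Z82): 1 row → Qty = D88 ✓
Two rows agree on {OrderID, Product} but differ on Qty, so {OrderID, Product} -> Qty does not hold.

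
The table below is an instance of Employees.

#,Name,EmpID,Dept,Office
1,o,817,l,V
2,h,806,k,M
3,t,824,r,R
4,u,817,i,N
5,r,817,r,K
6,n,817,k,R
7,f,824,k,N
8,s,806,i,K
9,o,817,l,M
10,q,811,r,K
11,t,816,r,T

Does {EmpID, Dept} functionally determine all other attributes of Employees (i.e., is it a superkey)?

Rows 1 and 9 have the same {EmpID, Dept} value (EmpID=817, Dept=l) but are distinct tuples, so {EmpID, Dept} does not determine every attribute — not a superkey.

No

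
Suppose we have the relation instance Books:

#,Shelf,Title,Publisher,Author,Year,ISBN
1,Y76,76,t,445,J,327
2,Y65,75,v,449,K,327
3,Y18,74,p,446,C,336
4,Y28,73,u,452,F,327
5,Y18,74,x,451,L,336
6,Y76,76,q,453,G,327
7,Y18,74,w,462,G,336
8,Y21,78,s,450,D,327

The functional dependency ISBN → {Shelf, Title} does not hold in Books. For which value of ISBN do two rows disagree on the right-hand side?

ISBN=327: rows 1, 2, 4, 6, 8 → {Shelf,Title} takes values {(Y76, 76), (Y65, 75), (Y28, 73), (Y21, 78)} — violation
ISBN=336: rows 3, 5, 7 → {Shelf,Title} = (Y18, 74), (Y18, 74), (Y18, 74) ✓
The only ISBN value with inconsistent RHS is ISBN=327.

327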